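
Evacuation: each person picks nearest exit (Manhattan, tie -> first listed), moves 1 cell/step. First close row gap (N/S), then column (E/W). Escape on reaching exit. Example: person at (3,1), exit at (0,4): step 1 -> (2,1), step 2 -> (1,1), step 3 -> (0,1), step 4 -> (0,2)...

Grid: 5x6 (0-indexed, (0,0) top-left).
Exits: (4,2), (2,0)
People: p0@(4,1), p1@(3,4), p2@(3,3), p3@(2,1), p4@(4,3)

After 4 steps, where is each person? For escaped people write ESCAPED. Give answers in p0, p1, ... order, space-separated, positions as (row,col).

Step 1: p0:(4,1)->(4,2)->EXIT | p1:(3,4)->(4,4) | p2:(3,3)->(4,3) | p3:(2,1)->(2,0)->EXIT | p4:(4,3)->(4,2)->EXIT
Step 2: p0:escaped | p1:(4,4)->(4,3) | p2:(4,3)->(4,2)->EXIT | p3:escaped | p4:escaped
Step 3: p0:escaped | p1:(4,3)->(4,2)->EXIT | p2:escaped | p3:escaped | p4:escaped

ESCAPED ESCAPED ESCAPED ESCAPED ESCAPED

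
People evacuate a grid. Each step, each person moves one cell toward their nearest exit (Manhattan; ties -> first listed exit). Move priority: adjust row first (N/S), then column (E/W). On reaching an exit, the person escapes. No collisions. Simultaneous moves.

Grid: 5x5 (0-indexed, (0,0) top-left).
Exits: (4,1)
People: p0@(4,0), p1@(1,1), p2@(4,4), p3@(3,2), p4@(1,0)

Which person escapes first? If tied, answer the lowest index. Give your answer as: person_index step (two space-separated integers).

Answer: 0 1

Derivation:
Step 1: p0:(4,0)->(4,1)->EXIT | p1:(1,1)->(2,1) | p2:(4,4)->(4,3) | p3:(3,2)->(4,2) | p4:(1,0)->(2,0)
Step 2: p0:escaped | p1:(2,1)->(3,1) | p2:(4,3)->(4,2) | p3:(4,2)->(4,1)->EXIT | p4:(2,0)->(3,0)
Step 3: p0:escaped | p1:(3,1)->(4,1)->EXIT | p2:(4,2)->(4,1)->EXIT | p3:escaped | p4:(3,0)->(4,0)
Step 4: p0:escaped | p1:escaped | p2:escaped | p3:escaped | p4:(4,0)->(4,1)->EXIT
Exit steps: [1, 3, 3, 2, 4]
First to escape: p0 at step 1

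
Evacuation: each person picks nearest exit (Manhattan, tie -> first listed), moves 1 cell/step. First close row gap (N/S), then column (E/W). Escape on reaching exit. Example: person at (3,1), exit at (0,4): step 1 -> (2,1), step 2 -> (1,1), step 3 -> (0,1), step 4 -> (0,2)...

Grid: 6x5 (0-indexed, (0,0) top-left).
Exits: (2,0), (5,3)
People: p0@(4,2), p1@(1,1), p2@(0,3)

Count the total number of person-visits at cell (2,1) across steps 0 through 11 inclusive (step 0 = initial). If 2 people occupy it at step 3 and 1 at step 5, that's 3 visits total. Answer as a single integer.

Step 0: p0@(4,2) p1@(1,1) p2@(0,3) -> at (2,1): 0 [-], cum=0
Step 1: p0@(5,2) p1@(2,1) p2@(1,3) -> at (2,1): 1 [p1], cum=1
Step 2: p0@ESC p1@ESC p2@(2,3) -> at (2,1): 0 [-], cum=1
Step 3: p0@ESC p1@ESC p2@(2,2) -> at (2,1): 0 [-], cum=1
Step 4: p0@ESC p1@ESC p2@(2,1) -> at (2,1): 1 [p2], cum=2
Step 5: p0@ESC p1@ESC p2@ESC -> at (2,1): 0 [-], cum=2
Total visits = 2

Answer: 2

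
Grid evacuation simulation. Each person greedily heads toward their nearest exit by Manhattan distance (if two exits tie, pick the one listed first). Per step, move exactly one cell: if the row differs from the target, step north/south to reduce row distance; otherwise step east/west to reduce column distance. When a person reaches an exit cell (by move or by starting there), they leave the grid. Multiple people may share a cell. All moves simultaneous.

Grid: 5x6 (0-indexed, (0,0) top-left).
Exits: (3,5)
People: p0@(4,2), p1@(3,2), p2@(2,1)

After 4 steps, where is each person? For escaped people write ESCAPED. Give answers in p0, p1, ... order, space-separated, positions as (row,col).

Step 1: p0:(4,2)->(3,2) | p1:(3,2)->(3,3) | p2:(2,1)->(3,1)
Step 2: p0:(3,2)->(3,3) | p1:(3,3)->(3,4) | p2:(3,1)->(3,2)
Step 3: p0:(3,3)->(3,4) | p1:(3,4)->(3,5)->EXIT | p2:(3,2)->(3,3)
Step 4: p0:(3,4)->(3,5)->EXIT | p1:escaped | p2:(3,3)->(3,4)

ESCAPED ESCAPED (3,4)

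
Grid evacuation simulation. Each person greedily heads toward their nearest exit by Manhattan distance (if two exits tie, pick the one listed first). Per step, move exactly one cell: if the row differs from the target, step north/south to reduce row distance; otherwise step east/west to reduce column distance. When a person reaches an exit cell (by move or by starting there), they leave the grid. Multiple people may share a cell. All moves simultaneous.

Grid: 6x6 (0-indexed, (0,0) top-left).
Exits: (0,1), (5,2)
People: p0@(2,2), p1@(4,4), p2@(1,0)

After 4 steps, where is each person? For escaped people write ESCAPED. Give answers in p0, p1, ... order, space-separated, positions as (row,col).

Step 1: p0:(2,2)->(1,2) | p1:(4,4)->(5,4) | p2:(1,0)->(0,0)
Step 2: p0:(1,2)->(0,2) | p1:(5,4)->(5,3) | p2:(0,0)->(0,1)->EXIT
Step 3: p0:(0,2)->(0,1)->EXIT | p1:(5,3)->(5,2)->EXIT | p2:escaped

ESCAPED ESCAPED ESCAPED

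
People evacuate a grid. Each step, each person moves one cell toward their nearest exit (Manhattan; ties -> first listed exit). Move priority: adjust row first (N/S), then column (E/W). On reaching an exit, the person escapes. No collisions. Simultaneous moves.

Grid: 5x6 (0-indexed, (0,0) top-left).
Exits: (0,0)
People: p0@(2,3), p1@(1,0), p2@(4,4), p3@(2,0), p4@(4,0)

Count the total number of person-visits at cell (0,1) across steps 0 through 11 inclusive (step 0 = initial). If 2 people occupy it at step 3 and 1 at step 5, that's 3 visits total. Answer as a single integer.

Step 0: p0@(2,3) p1@(1,0) p2@(4,4) p3@(2,0) p4@(4,0) -> at (0,1): 0 [-], cum=0
Step 1: p0@(1,3) p1@ESC p2@(3,4) p3@(1,0) p4@(3,0) -> at (0,1): 0 [-], cum=0
Step 2: p0@(0,3) p1@ESC p2@(2,4) p3@ESC p4@(2,0) -> at (0,1): 0 [-], cum=0
Step 3: p0@(0,2) p1@ESC p2@(1,4) p3@ESC p4@(1,0) -> at (0,1): 0 [-], cum=0
Step 4: p0@(0,1) p1@ESC p2@(0,4) p3@ESC p4@ESC -> at (0,1): 1 [p0], cum=1
Step 5: p0@ESC p1@ESC p2@(0,3) p3@ESC p4@ESC -> at (0,1): 0 [-], cum=1
Step 6: p0@ESC p1@ESC p2@(0,2) p3@ESC p4@ESC -> at (0,1): 0 [-], cum=1
Step 7: p0@ESC p1@ESC p2@(0,1) p3@ESC p4@ESC -> at (0,1): 1 [p2], cum=2
Step 8: p0@ESC p1@ESC p2@ESC p3@ESC p4@ESC -> at (0,1): 0 [-], cum=2
Total visits = 2

Answer: 2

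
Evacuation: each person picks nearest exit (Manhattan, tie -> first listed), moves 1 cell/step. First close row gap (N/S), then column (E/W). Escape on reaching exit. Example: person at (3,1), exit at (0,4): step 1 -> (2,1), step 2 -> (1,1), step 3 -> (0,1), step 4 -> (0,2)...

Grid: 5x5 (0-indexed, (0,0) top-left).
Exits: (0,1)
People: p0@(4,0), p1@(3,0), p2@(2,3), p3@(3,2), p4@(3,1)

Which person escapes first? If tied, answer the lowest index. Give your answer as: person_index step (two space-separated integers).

Answer: 4 3

Derivation:
Step 1: p0:(4,0)->(3,0) | p1:(3,0)->(2,0) | p2:(2,3)->(1,3) | p3:(3,2)->(2,2) | p4:(3,1)->(2,1)
Step 2: p0:(3,0)->(2,0) | p1:(2,0)->(1,0) | p2:(1,3)->(0,3) | p3:(2,2)->(1,2) | p4:(2,1)->(1,1)
Step 3: p0:(2,0)->(1,0) | p1:(1,0)->(0,0) | p2:(0,3)->(0,2) | p3:(1,2)->(0,2) | p4:(1,1)->(0,1)->EXIT
Step 4: p0:(1,0)->(0,0) | p1:(0,0)->(0,1)->EXIT | p2:(0,2)->(0,1)->EXIT | p3:(0,2)->(0,1)->EXIT | p4:escaped
Step 5: p0:(0,0)->(0,1)->EXIT | p1:escaped | p2:escaped | p3:escaped | p4:escaped
Exit steps: [5, 4, 4, 4, 3]
First to escape: p4 at step 3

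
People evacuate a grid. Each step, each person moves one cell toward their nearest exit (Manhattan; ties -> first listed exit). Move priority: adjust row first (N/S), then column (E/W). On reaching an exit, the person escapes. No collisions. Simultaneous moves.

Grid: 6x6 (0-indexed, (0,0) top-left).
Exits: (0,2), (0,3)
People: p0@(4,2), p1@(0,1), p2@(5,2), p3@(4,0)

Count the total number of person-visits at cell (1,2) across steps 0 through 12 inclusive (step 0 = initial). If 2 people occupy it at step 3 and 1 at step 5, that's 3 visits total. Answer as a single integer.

Answer: 2

Derivation:
Step 0: p0@(4,2) p1@(0,1) p2@(5,2) p3@(4,0) -> at (1,2): 0 [-], cum=0
Step 1: p0@(3,2) p1@ESC p2@(4,2) p3@(3,0) -> at (1,2): 0 [-], cum=0
Step 2: p0@(2,2) p1@ESC p2@(3,2) p3@(2,0) -> at (1,2): 0 [-], cum=0
Step 3: p0@(1,2) p1@ESC p2@(2,2) p3@(1,0) -> at (1,2): 1 [p0], cum=1
Step 4: p0@ESC p1@ESC p2@(1,2) p3@(0,0) -> at (1,2): 1 [p2], cum=2
Step 5: p0@ESC p1@ESC p2@ESC p3@(0,1) -> at (1,2): 0 [-], cum=2
Step 6: p0@ESC p1@ESC p2@ESC p3@ESC -> at (1,2): 0 [-], cum=2
Total visits = 2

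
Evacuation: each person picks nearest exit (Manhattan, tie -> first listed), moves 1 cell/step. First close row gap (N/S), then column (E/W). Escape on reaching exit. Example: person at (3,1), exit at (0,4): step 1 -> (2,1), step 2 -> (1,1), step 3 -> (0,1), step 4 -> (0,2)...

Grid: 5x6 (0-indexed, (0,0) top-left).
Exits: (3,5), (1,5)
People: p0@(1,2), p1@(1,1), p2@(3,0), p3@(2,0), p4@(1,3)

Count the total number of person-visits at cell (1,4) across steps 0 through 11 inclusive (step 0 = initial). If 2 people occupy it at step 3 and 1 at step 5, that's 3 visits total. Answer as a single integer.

Step 0: p0@(1,2) p1@(1,1) p2@(3,0) p3@(2,0) p4@(1,3) -> at (1,4): 0 [-], cum=0
Step 1: p0@(1,3) p1@(1,2) p2@(3,1) p3@(3,0) p4@(1,4) -> at (1,4): 1 [p4], cum=1
Step 2: p0@(1,4) p1@(1,3) p2@(3,2) p3@(3,1) p4@ESC -> at (1,4): 1 [p0], cum=2
Step 3: p0@ESC p1@(1,4) p2@(3,3) p3@(3,2) p4@ESC -> at (1,4): 1 [p1], cum=3
Step 4: p0@ESC p1@ESC p2@(3,4) p3@(3,3) p4@ESC -> at (1,4): 0 [-], cum=3
Step 5: p0@ESC p1@ESC p2@ESC p3@(3,4) p4@ESC -> at (1,4): 0 [-], cum=3
Step 6: p0@ESC p1@ESC p2@ESC p3@ESC p4@ESC -> at (1,4): 0 [-], cum=3
Total visits = 3

Answer: 3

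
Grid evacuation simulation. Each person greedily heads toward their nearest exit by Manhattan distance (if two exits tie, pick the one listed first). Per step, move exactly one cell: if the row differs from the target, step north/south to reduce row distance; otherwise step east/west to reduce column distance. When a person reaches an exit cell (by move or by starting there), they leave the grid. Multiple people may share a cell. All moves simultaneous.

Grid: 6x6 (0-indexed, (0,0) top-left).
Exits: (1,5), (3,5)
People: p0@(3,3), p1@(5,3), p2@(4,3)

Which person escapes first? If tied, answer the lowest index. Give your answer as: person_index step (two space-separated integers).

Answer: 0 2

Derivation:
Step 1: p0:(3,3)->(3,4) | p1:(5,3)->(4,3) | p2:(4,3)->(3,3)
Step 2: p0:(3,4)->(3,5)->EXIT | p1:(4,3)->(3,3) | p2:(3,3)->(3,4)
Step 3: p0:escaped | p1:(3,3)->(3,4) | p2:(3,4)->(3,5)->EXIT
Step 4: p0:escaped | p1:(3,4)->(3,5)->EXIT | p2:escaped
Exit steps: [2, 4, 3]
First to escape: p0 at step 2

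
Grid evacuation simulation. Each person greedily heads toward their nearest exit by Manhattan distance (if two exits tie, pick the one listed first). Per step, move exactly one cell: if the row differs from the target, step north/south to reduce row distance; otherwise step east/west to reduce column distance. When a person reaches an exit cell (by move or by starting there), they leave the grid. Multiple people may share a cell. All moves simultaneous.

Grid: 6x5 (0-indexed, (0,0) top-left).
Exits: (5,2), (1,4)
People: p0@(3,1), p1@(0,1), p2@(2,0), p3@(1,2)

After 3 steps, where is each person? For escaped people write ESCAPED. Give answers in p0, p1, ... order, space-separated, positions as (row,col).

Step 1: p0:(3,1)->(4,1) | p1:(0,1)->(1,1) | p2:(2,0)->(3,0) | p3:(1,2)->(1,3)
Step 2: p0:(4,1)->(5,1) | p1:(1,1)->(1,2) | p2:(3,0)->(4,0) | p3:(1,3)->(1,4)->EXIT
Step 3: p0:(5,1)->(5,2)->EXIT | p1:(1,2)->(1,3) | p2:(4,0)->(5,0) | p3:escaped

ESCAPED (1,3) (5,0) ESCAPED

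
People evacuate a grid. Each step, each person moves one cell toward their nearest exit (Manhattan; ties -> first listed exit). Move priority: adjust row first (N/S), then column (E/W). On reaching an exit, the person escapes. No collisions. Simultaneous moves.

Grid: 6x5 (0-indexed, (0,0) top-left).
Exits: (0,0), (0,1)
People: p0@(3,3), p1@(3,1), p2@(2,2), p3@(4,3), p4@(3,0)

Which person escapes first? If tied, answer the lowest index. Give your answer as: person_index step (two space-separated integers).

Answer: 1 3

Derivation:
Step 1: p0:(3,3)->(2,3) | p1:(3,1)->(2,1) | p2:(2,2)->(1,2) | p3:(4,3)->(3,3) | p4:(3,0)->(2,0)
Step 2: p0:(2,3)->(1,3) | p1:(2,1)->(1,1) | p2:(1,2)->(0,2) | p3:(3,3)->(2,3) | p4:(2,0)->(1,0)
Step 3: p0:(1,3)->(0,3) | p1:(1,1)->(0,1)->EXIT | p2:(0,2)->(0,1)->EXIT | p3:(2,3)->(1,3) | p4:(1,0)->(0,0)->EXIT
Step 4: p0:(0,3)->(0,2) | p1:escaped | p2:escaped | p3:(1,3)->(0,3) | p4:escaped
Step 5: p0:(0,2)->(0,1)->EXIT | p1:escaped | p2:escaped | p3:(0,3)->(0,2) | p4:escaped
Step 6: p0:escaped | p1:escaped | p2:escaped | p3:(0,2)->(0,1)->EXIT | p4:escaped
Exit steps: [5, 3, 3, 6, 3]
First to escape: p1 at step 3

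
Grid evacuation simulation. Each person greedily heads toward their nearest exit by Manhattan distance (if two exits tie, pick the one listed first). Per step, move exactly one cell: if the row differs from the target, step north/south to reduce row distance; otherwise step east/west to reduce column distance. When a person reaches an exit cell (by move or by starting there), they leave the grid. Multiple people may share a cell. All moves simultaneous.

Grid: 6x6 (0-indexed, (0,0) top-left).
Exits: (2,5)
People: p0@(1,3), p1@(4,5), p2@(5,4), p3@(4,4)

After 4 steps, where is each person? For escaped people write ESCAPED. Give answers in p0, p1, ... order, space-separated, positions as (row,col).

Step 1: p0:(1,3)->(2,3) | p1:(4,5)->(3,5) | p2:(5,4)->(4,4) | p3:(4,4)->(3,4)
Step 2: p0:(2,3)->(2,4) | p1:(3,5)->(2,5)->EXIT | p2:(4,4)->(3,4) | p3:(3,4)->(2,4)
Step 3: p0:(2,4)->(2,5)->EXIT | p1:escaped | p2:(3,4)->(2,4) | p3:(2,4)->(2,5)->EXIT
Step 4: p0:escaped | p1:escaped | p2:(2,4)->(2,5)->EXIT | p3:escaped

ESCAPED ESCAPED ESCAPED ESCAPED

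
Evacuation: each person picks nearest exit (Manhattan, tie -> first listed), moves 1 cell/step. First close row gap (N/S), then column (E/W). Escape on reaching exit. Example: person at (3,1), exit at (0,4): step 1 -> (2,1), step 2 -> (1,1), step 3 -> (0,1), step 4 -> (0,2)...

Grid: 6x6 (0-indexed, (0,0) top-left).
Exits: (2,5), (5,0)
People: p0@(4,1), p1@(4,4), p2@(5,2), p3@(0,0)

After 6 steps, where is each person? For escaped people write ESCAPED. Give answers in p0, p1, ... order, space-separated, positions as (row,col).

Step 1: p0:(4,1)->(5,1) | p1:(4,4)->(3,4) | p2:(5,2)->(5,1) | p3:(0,0)->(1,0)
Step 2: p0:(5,1)->(5,0)->EXIT | p1:(3,4)->(2,4) | p2:(5,1)->(5,0)->EXIT | p3:(1,0)->(2,0)
Step 3: p0:escaped | p1:(2,4)->(2,5)->EXIT | p2:escaped | p3:(2,0)->(3,0)
Step 4: p0:escaped | p1:escaped | p2:escaped | p3:(3,0)->(4,0)
Step 5: p0:escaped | p1:escaped | p2:escaped | p3:(4,0)->(5,0)->EXIT

ESCAPED ESCAPED ESCAPED ESCAPED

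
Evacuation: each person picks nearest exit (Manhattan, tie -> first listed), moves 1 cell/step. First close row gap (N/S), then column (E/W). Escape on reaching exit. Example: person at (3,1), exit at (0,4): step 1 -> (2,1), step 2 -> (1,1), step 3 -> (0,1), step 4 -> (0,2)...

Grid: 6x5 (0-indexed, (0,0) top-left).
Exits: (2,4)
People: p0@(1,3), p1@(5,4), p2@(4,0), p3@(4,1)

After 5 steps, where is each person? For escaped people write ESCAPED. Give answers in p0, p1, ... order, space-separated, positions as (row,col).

Step 1: p0:(1,3)->(2,3) | p1:(5,4)->(4,4) | p2:(4,0)->(3,0) | p3:(4,1)->(3,1)
Step 2: p0:(2,3)->(2,4)->EXIT | p1:(4,4)->(3,4) | p2:(3,0)->(2,0) | p3:(3,1)->(2,1)
Step 3: p0:escaped | p1:(3,4)->(2,4)->EXIT | p2:(2,0)->(2,1) | p3:(2,1)->(2,2)
Step 4: p0:escaped | p1:escaped | p2:(2,1)->(2,2) | p3:(2,2)->(2,3)
Step 5: p0:escaped | p1:escaped | p2:(2,2)->(2,3) | p3:(2,3)->(2,4)->EXIT

ESCAPED ESCAPED (2,3) ESCAPED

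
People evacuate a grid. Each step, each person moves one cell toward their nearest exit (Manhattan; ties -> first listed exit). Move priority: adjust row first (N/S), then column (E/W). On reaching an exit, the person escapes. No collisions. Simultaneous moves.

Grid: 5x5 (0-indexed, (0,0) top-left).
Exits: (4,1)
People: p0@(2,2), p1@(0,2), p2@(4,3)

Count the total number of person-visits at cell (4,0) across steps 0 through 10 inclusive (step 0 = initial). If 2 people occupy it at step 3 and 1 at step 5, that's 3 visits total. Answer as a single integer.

Answer: 0

Derivation:
Step 0: p0@(2,2) p1@(0,2) p2@(4,3) -> at (4,0): 0 [-], cum=0
Step 1: p0@(3,2) p1@(1,2) p2@(4,2) -> at (4,0): 0 [-], cum=0
Step 2: p0@(4,2) p1@(2,2) p2@ESC -> at (4,0): 0 [-], cum=0
Step 3: p0@ESC p1@(3,2) p2@ESC -> at (4,0): 0 [-], cum=0
Step 4: p0@ESC p1@(4,2) p2@ESC -> at (4,0): 0 [-], cum=0
Step 5: p0@ESC p1@ESC p2@ESC -> at (4,0): 0 [-], cum=0
Total visits = 0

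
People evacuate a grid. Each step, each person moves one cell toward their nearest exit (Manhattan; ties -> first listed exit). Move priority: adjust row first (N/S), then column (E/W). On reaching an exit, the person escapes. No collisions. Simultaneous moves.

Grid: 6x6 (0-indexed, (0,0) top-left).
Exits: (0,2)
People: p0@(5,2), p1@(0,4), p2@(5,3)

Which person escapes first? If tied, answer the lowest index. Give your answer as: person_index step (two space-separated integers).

Answer: 1 2

Derivation:
Step 1: p0:(5,2)->(4,2) | p1:(0,4)->(0,3) | p2:(5,3)->(4,3)
Step 2: p0:(4,2)->(3,2) | p1:(0,3)->(0,2)->EXIT | p2:(4,3)->(3,3)
Step 3: p0:(3,2)->(2,2) | p1:escaped | p2:(3,3)->(2,3)
Step 4: p0:(2,2)->(1,2) | p1:escaped | p2:(2,3)->(1,3)
Step 5: p0:(1,2)->(0,2)->EXIT | p1:escaped | p2:(1,3)->(0,3)
Step 6: p0:escaped | p1:escaped | p2:(0,3)->(0,2)->EXIT
Exit steps: [5, 2, 6]
First to escape: p1 at step 2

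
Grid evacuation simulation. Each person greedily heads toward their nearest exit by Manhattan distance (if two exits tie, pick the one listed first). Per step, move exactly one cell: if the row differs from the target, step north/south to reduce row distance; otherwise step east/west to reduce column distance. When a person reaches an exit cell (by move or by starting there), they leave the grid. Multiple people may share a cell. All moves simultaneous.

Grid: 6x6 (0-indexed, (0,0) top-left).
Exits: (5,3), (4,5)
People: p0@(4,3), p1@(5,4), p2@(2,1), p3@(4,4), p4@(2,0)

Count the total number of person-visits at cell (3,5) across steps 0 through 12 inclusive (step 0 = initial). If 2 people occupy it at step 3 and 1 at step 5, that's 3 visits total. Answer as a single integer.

Answer: 0

Derivation:
Step 0: p0@(4,3) p1@(5,4) p2@(2,1) p3@(4,4) p4@(2,0) -> at (3,5): 0 [-], cum=0
Step 1: p0@ESC p1@ESC p2@(3,1) p3@ESC p4@(3,0) -> at (3,5): 0 [-], cum=0
Step 2: p0@ESC p1@ESC p2@(4,1) p3@ESC p4@(4,0) -> at (3,5): 0 [-], cum=0
Step 3: p0@ESC p1@ESC p2@(5,1) p3@ESC p4@(5,0) -> at (3,5): 0 [-], cum=0
Step 4: p0@ESC p1@ESC p2@(5,2) p3@ESC p4@(5,1) -> at (3,5): 0 [-], cum=0
Step 5: p0@ESC p1@ESC p2@ESC p3@ESC p4@(5,2) -> at (3,5): 0 [-], cum=0
Step 6: p0@ESC p1@ESC p2@ESC p3@ESC p4@ESC -> at (3,5): 0 [-], cum=0
Total visits = 0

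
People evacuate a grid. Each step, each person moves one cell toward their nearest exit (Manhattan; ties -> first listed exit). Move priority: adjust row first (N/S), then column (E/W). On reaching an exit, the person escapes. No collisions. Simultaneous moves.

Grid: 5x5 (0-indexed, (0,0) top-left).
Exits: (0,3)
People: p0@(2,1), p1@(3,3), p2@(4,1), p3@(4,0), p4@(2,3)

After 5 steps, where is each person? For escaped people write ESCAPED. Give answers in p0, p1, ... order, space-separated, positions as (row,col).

Step 1: p0:(2,1)->(1,1) | p1:(3,3)->(2,3) | p2:(4,1)->(3,1) | p3:(4,0)->(3,0) | p4:(2,3)->(1,3)
Step 2: p0:(1,1)->(0,1) | p1:(2,3)->(1,3) | p2:(3,1)->(2,1) | p3:(3,0)->(2,0) | p4:(1,3)->(0,3)->EXIT
Step 3: p0:(0,1)->(0,2) | p1:(1,3)->(0,3)->EXIT | p2:(2,1)->(1,1) | p3:(2,0)->(1,0) | p4:escaped
Step 4: p0:(0,2)->(0,3)->EXIT | p1:escaped | p2:(1,1)->(0,1) | p3:(1,0)->(0,0) | p4:escaped
Step 5: p0:escaped | p1:escaped | p2:(0,1)->(0,2) | p3:(0,0)->(0,1) | p4:escaped

ESCAPED ESCAPED (0,2) (0,1) ESCAPED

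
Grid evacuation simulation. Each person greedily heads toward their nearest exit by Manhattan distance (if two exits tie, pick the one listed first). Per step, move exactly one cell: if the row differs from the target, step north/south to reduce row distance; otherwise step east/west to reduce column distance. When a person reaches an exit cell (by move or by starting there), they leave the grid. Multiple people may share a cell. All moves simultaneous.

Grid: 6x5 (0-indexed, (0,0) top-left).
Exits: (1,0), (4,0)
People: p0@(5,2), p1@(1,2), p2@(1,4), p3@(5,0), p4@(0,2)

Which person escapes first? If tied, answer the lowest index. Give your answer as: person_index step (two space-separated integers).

Answer: 3 1

Derivation:
Step 1: p0:(5,2)->(4,2) | p1:(1,2)->(1,1) | p2:(1,4)->(1,3) | p3:(5,0)->(4,0)->EXIT | p4:(0,2)->(1,2)
Step 2: p0:(4,2)->(4,1) | p1:(1,1)->(1,0)->EXIT | p2:(1,3)->(1,2) | p3:escaped | p4:(1,2)->(1,1)
Step 3: p0:(4,1)->(4,0)->EXIT | p1:escaped | p2:(1,2)->(1,1) | p3:escaped | p4:(1,1)->(1,0)->EXIT
Step 4: p0:escaped | p1:escaped | p2:(1,1)->(1,0)->EXIT | p3:escaped | p4:escaped
Exit steps: [3, 2, 4, 1, 3]
First to escape: p3 at step 1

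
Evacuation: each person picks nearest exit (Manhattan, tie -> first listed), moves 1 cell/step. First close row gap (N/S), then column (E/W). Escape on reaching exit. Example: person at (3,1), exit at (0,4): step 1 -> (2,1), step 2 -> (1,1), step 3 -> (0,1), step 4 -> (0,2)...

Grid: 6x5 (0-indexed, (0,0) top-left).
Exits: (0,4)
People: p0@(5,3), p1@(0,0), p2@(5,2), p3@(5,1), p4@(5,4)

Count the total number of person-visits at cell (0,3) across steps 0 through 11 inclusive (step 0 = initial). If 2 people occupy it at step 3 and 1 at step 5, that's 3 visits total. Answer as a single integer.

Answer: 4

Derivation:
Step 0: p0@(5,3) p1@(0,0) p2@(5,2) p3@(5,1) p4@(5,4) -> at (0,3): 0 [-], cum=0
Step 1: p0@(4,3) p1@(0,1) p2@(4,2) p3@(4,1) p4@(4,4) -> at (0,3): 0 [-], cum=0
Step 2: p0@(3,3) p1@(0,2) p2@(3,2) p3@(3,1) p4@(3,4) -> at (0,3): 0 [-], cum=0
Step 3: p0@(2,3) p1@(0,3) p2@(2,2) p3@(2,1) p4@(2,4) -> at (0,3): 1 [p1], cum=1
Step 4: p0@(1,3) p1@ESC p2@(1,2) p3@(1,1) p4@(1,4) -> at (0,3): 0 [-], cum=1
Step 5: p0@(0,3) p1@ESC p2@(0,2) p3@(0,1) p4@ESC -> at (0,3): 1 [p0], cum=2
Step 6: p0@ESC p1@ESC p2@(0,3) p3@(0,2) p4@ESC -> at (0,3): 1 [p2], cum=3
Step 7: p0@ESC p1@ESC p2@ESC p3@(0,3) p4@ESC -> at (0,3): 1 [p3], cum=4
Step 8: p0@ESC p1@ESC p2@ESC p3@ESC p4@ESC -> at (0,3): 0 [-], cum=4
Total visits = 4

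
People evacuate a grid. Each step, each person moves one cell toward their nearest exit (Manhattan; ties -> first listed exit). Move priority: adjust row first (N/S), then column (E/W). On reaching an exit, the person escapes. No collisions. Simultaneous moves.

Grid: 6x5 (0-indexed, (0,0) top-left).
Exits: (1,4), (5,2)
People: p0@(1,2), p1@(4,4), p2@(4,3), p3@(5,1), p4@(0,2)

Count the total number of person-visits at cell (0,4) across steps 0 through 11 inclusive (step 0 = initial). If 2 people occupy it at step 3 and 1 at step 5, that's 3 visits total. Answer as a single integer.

Answer: 0

Derivation:
Step 0: p0@(1,2) p1@(4,4) p2@(4,3) p3@(5,1) p4@(0,2) -> at (0,4): 0 [-], cum=0
Step 1: p0@(1,3) p1@(3,4) p2@(5,3) p3@ESC p4@(1,2) -> at (0,4): 0 [-], cum=0
Step 2: p0@ESC p1@(2,4) p2@ESC p3@ESC p4@(1,3) -> at (0,4): 0 [-], cum=0
Step 3: p0@ESC p1@ESC p2@ESC p3@ESC p4@ESC -> at (0,4): 0 [-], cum=0
Total visits = 0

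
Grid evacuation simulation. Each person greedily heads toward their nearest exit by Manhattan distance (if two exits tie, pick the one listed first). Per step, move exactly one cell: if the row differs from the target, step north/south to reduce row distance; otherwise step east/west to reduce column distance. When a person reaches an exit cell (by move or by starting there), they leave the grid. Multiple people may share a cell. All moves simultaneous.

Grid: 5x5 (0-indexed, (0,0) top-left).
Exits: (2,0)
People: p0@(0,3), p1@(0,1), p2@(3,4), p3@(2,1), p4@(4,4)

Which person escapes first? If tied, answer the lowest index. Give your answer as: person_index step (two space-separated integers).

Answer: 3 1

Derivation:
Step 1: p0:(0,3)->(1,3) | p1:(0,1)->(1,1) | p2:(3,4)->(2,4) | p3:(2,1)->(2,0)->EXIT | p4:(4,4)->(3,4)
Step 2: p0:(1,3)->(2,3) | p1:(1,1)->(2,1) | p2:(2,4)->(2,3) | p3:escaped | p4:(3,4)->(2,4)
Step 3: p0:(2,3)->(2,2) | p1:(2,1)->(2,0)->EXIT | p2:(2,3)->(2,2) | p3:escaped | p4:(2,4)->(2,3)
Step 4: p0:(2,2)->(2,1) | p1:escaped | p2:(2,2)->(2,1) | p3:escaped | p4:(2,3)->(2,2)
Step 5: p0:(2,1)->(2,0)->EXIT | p1:escaped | p2:(2,1)->(2,0)->EXIT | p3:escaped | p4:(2,2)->(2,1)
Step 6: p0:escaped | p1:escaped | p2:escaped | p3:escaped | p4:(2,1)->(2,0)->EXIT
Exit steps: [5, 3, 5, 1, 6]
First to escape: p3 at step 1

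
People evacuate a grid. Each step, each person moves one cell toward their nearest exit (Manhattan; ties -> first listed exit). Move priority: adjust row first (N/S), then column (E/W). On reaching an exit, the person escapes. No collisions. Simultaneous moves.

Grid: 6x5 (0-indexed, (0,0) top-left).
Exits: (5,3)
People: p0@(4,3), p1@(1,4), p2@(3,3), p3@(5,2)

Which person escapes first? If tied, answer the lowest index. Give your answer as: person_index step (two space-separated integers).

Answer: 0 1

Derivation:
Step 1: p0:(4,3)->(5,3)->EXIT | p1:(1,4)->(2,4) | p2:(3,3)->(4,3) | p3:(5,2)->(5,3)->EXIT
Step 2: p0:escaped | p1:(2,4)->(3,4) | p2:(4,3)->(5,3)->EXIT | p3:escaped
Step 3: p0:escaped | p1:(3,4)->(4,4) | p2:escaped | p3:escaped
Step 4: p0:escaped | p1:(4,4)->(5,4) | p2:escaped | p3:escaped
Step 5: p0:escaped | p1:(5,4)->(5,3)->EXIT | p2:escaped | p3:escaped
Exit steps: [1, 5, 2, 1]
First to escape: p0 at step 1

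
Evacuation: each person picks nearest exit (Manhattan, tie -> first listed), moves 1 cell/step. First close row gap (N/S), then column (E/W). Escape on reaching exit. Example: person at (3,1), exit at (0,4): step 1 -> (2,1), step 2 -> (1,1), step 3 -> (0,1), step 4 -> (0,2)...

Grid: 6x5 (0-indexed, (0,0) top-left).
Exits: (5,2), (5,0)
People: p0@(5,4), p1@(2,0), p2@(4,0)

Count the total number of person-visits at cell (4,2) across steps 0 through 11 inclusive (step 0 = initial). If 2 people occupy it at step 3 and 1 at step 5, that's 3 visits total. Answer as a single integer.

Step 0: p0@(5,4) p1@(2,0) p2@(4,0) -> at (4,2): 0 [-], cum=0
Step 1: p0@(5,3) p1@(3,0) p2@ESC -> at (4,2): 0 [-], cum=0
Step 2: p0@ESC p1@(4,0) p2@ESC -> at (4,2): 0 [-], cum=0
Step 3: p0@ESC p1@ESC p2@ESC -> at (4,2): 0 [-], cum=0
Total visits = 0

Answer: 0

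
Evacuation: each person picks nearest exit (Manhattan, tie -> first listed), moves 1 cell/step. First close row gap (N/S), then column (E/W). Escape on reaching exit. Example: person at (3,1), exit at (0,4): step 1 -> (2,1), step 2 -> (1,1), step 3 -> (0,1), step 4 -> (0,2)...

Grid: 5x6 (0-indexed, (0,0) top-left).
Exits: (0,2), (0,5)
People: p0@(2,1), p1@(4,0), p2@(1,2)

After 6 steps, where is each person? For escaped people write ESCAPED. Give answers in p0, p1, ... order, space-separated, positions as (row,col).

Step 1: p0:(2,1)->(1,1) | p1:(4,0)->(3,0) | p2:(1,2)->(0,2)->EXIT
Step 2: p0:(1,1)->(0,1) | p1:(3,0)->(2,0) | p2:escaped
Step 3: p0:(0,1)->(0,2)->EXIT | p1:(2,0)->(1,0) | p2:escaped
Step 4: p0:escaped | p1:(1,0)->(0,0) | p2:escaped
Step 5: p0:escaped | p1:(0,0)->(0,1) | p2:escaped
Step 6: p0:escaped | p1:(0,1)->(0,2)->EXIT | p2:escaped

ESCAPED ESCAPED ESCAPED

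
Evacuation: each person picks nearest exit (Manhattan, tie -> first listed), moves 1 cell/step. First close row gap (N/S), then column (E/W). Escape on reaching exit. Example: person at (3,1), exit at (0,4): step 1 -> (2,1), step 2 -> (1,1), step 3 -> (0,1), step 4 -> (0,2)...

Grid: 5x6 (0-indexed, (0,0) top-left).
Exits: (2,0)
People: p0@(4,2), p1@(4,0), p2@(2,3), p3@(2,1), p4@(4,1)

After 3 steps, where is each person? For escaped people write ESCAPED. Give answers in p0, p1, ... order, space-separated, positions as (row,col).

Step 1: p0:(4,2)->(3,2) | p1:(4,0)->(3,0) | p2:(2,3)->(2,2) | p3:(2,1)->(2,0)->EXIT | p4:(4,1)->(3,1)
Step 2: p0:(3,2)->(2,2) | p1:(3,0)->(2,0)->EXIT | p2:(2,2)->(2,1) | p3:escaped | p4:(3,1)->(2,1)
Step 3: p0:(2,2)->(2,1) | p1:escaped | p2:(2,1)->(2,0)->EXIT | p3:escaped | p4:(2,1)->(2,0)->EXIT

(2,1) ESCAPED ESCAPED ESCAPED ESCAPED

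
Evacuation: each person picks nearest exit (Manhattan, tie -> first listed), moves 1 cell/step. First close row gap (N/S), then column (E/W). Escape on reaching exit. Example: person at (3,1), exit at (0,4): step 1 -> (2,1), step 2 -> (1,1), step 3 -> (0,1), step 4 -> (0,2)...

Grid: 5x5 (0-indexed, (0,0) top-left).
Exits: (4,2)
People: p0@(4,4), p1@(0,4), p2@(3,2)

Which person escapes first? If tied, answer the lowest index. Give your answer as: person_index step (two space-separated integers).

Step 1: p0:(4,4)->(4,3) | p1:(0,4)->(1,4) | p2:(3,2)->(4,2)->EXIT
Step 2: p0:(4,3)->(4,2)->EXIT | p1:(1,4)->(2,4) | p2:escaped
Step 3: p0:escaped | p1:(2,4)->(3,4) | p2:escaped
Step 4: p0:escaped | p1:(3,4)->(4,4) | p2:escaped
Step 5: p0:escaped | p1:(4,4)->(4,3) | p2:escaped
Step 6: p0:escaped | p1:(4,3)->(4,2)->EXIT | p2:escaped
Exit steps: [2, 6, 1]
First to escape: p2 at step 1

Answer: 2 1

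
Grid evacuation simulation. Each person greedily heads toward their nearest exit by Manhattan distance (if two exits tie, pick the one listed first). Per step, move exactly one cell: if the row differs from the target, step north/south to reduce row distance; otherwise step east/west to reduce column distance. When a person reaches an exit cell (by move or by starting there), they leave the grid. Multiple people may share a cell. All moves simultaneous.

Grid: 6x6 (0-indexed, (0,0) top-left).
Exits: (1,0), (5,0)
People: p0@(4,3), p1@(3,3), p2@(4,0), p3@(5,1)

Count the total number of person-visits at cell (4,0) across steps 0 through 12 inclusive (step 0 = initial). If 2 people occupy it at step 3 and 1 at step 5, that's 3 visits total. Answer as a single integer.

Step 0: p0@(4,3) p1@(3,3) p2@(4,0) p3@(5,1) -> at (4,0): 1 [p2], cum=1
Step 1: p0@(5,3) p1@(2,3) p2@ESC p3@ESC -> at (4,0): 0 [-], cum=1
Step 2: p0@(5,2) p1@(1,3) p2@ESC p3@ESC -> at (4,0): 0 [-], cum=1
Step 3: p0@(5,1) p1@(1,2) p2@ESC p3@ESC -> at (4,0): 0 [-], cum=1
Step 4: p0@ESC p1@(1,1) p2@ESC p3@ESC -> at (4,0): 0 [-], cum=1
Step 5: p0@ESC p1@ESC p2@ESC p3@ESC -> at (4,0): 0 [-], cum=1
Total visits = 1

Answer: 1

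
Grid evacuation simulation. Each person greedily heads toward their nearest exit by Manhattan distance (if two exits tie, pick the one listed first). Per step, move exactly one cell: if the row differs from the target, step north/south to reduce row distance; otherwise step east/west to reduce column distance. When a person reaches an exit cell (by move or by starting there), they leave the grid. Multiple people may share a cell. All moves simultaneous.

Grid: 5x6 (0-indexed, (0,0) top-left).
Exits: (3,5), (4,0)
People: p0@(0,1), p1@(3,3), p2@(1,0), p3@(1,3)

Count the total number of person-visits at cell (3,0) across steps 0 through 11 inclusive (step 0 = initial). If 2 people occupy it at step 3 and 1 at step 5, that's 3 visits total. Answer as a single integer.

Answer: 1

Derivation:
Step 0: p0@(0,1) p1@(3,3) p2@(1,0) p3@(1,3) -> at (3,0): 0 [-], cum=0
Step 1: p0@(1,1) p1@(3,4) p2@(2,0) p3@(2,3) -> at (3,0): 0 [-], cum=0
Step 2: p0@(2,1) p1@ESC p2@(3,0) p3@(3,3) -> at (3,0): 1 [p2], cum=1
Step 3: p0@(3,1) p1@ESC p2@ESC p3@(3,4) -> at (3,0): 0 [-], cum=1
Step 4: p0@(4,1) p1@ESC p2@ESC p3@ESC -> at (3,0): 0 [-], cum=1
Step 5: p0@ESC p1@ESC p2@ESC p3@ESC -> at (3,0): 0 [-], cum=1
Total visits = 1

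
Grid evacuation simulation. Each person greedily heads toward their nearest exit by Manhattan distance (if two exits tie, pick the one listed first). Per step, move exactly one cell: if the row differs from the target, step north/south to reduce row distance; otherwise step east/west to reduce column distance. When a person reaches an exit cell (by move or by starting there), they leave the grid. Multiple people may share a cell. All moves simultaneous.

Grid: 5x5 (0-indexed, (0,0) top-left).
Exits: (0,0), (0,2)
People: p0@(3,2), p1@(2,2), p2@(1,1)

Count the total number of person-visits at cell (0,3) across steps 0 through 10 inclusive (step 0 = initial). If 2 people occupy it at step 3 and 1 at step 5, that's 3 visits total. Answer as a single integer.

Answer: 0

Derivation:
Step 0: p0@(3,2) p1@(2,2) p2@(1,1) -> at (0,3): 0 [-], cum=0
Step 1: p0@(2,2) p1@(1,2) p2@(0,1) -> at (0,3): 0 [-], cum=0
Step 2: p0@(1,2) p1@ESC p2@ESC -> at (0,3): 0 [-], cum=0
Step 3: p0@ESC p1@ESC p2@ESC -> at (0,3): 0 [-], cum=0
Total visits = 0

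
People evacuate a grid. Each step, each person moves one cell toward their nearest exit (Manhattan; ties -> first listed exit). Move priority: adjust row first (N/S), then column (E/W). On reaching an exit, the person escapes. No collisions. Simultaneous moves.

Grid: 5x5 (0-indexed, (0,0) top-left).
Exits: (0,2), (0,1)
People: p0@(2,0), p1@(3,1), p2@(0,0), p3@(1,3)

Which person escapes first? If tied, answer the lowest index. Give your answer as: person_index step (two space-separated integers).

Step 1: p0:(2,0)->(1,0) | p1:(3,1)->(2,1) | p2:(0,0)->(0,1)->EXIT | p3:(1,3)->(0,3)
Step 2: p0:(1,0)->(0,0) | p1:(2,1)->(1,1) | p2:escaped | p3:(0,3)->(0,2)->EXIT
Step 3: p0:(0,0)->(0,1)->EXIT | p1:(1,1)->(0,1)->EXIT | p2:escaped | p3:escaped
Exit steps: [3, 3, 1, 2]
First to escape: p2 at step 1

Answer: 2 1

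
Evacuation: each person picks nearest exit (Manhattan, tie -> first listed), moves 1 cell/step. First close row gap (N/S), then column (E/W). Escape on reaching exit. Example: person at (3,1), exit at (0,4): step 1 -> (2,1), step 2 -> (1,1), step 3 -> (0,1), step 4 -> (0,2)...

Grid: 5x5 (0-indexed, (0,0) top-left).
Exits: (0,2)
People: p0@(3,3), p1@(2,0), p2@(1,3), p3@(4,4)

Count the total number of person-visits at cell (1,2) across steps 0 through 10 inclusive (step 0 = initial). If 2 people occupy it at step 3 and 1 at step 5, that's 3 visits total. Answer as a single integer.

Step 0: p0@(3,3) p1@(2,0) p2@(1,3) p3@(4,4) -> at (1,2): 0 [-], cum=0
Step 1: p0@(2,3) p1@(1,0) p2@(0,3) p3@(3,4) -> at (1,2): 0 [-], cum=0
Step 2: p0@(1,3) p1@(0,0) p2@ESC p3@(2,4) -> at (1,2): 0 [-], cum=0
Step 3: p0@(0,3) p1@(0,1) p2@ESC p3@(1,4) -> at (1,2): 0 [-], cum=0
Step 4: p0@ESC p1@ESC p2@ESC p3@(0,4) -> at (1,2): 0 [-], cum=0
Step 5: p0@ESC p1@ESC p2@ESC p3@(0,3) -> at (1,2): 0 [-], cum=0
Step 6: p0@ESC p1@ESC p2@ESC p3@ESC -> at (1,2): 0 [-], cum=0
Total visits = 0

Answer: 0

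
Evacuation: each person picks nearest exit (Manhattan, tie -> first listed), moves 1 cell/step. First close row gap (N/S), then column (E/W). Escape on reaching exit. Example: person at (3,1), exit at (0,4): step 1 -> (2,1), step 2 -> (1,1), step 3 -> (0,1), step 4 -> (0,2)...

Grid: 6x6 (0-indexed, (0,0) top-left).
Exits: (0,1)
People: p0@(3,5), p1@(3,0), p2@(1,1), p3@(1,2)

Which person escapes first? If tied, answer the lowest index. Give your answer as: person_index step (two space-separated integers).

Answer: 2 1

Derivation:
Step 1: p0:(3,5)->(2,5) | p1:(3,0)->(2,0) | p2:(1,1)->(0,1)->EXIT | p3:(1,2)->(0,2)
Step 2: p0:(2,5)->(1,5) | p1:(2,0)->(1,0) | p2:escaped | p3:(0,2)->(0,1)->EXIT
Step 3: p0:(1,5)->(0,5) | p1:(1,0)->(0,0) | p2:escaped | p3:escaped
Step 4: p0:(0,5)->(0,4) | p1:(0,0)->(0,1)->EXIT | p2:escaped | p3:escaped
Step 5: p0:(0,4)->(0,3) | p1:escaped | p2:escaped | p3:escaped
Step 6: p0:(0,3)->(0,2) | p1:escaped | p2:escaped | p3:escaped
Step 7: p0:(0,2)->(0,1)->EXIT | p1:escaped | p2:escaped | p3:escaped
Exit steps: [7, 4, 1, 2]
First to escape: p2 at step 1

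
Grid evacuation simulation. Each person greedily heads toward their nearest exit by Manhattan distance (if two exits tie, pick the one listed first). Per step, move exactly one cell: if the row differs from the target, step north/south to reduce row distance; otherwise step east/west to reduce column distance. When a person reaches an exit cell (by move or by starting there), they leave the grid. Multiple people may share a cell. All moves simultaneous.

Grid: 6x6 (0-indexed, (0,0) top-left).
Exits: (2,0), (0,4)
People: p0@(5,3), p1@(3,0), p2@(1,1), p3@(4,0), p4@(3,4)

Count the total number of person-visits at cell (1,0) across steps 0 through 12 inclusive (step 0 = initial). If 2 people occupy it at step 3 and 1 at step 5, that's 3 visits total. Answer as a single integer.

Answer: 0

Derivation:
Step 0: p0@(5,3) p1@(3,0) p2@(1,1) p3@(4,0) p4@(3,4) -> at (1,0): 0 [-], cum=0
Step 1: p0@(4,3) p1@ESC p2@(2,1) p3@(3,0) p4@(2,4) -> at (1,0): 0 [-], cum=0
Step 2: p0@(3,3) p1@ESC p2@ESC p3@ESC p4@(1,4) -> at (1,0): 0 [-], cum=0
Step 3: p0@(2,3) p1@ESC p2@ESC p3@ESC p4@ESC -> at (1,0): 0 [-], cum=0
Step 4: p0@(2,2) p1@ESC p2@ESC p3@ESC p4@ESC -> at (1,0): 0 [-], cum=0
Step 5: p0@(2,1) p1@ESC p2@ESC p3@ESC p4@ESC -> at (1,0): 0 [-], cum=0
Step 6: p0@ESC p1@ESC p2@ESC p3@ESC p4@ESC -> at (1,0): 0 [-], cum=0
Total visits = 0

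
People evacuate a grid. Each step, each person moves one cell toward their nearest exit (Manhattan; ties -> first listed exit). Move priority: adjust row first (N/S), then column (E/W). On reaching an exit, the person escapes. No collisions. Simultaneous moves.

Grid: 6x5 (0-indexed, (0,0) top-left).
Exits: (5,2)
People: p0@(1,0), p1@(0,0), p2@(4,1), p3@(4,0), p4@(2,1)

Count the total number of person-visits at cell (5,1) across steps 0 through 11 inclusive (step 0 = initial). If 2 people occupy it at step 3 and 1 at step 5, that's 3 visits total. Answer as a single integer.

Answer: 5

Derivation:
Step 0: p0@(1,0) p1@(0,0) p2@(4,1) p3@(4,0) p4@(2,1) -> at (5,1): 0 [-], cum=0
Step 1: p0@(2,0) p1@(1,0) p2@(5,1) p3@(5,0) p4@(3,1) -> at (5,1): 1 [p2], cum=1
Step 2: p0@(3,0) p1@(2,0) p2@ESC p3@(5,1) p4@(4,1) -> at (5,1): 1 [p3], cum=2
Step 3: p0@(4,0) p1@(3,0) p2@ESC p3@ESC p4@(5,1) -> at (5,1): 1 [p4], cum=3
Step 4: p0@(5,0) p1@(4,0) p2@ESC p3@ESC p4@ESC -> at (5,1): 0 [-], cum=3
Step 5: p0@(5,1) p1@(5,0) p2@ESC p3@ESC p4@ESC -> at (5,1): 1 [p0], cum=4
Step 6: p0@ESC p1@(5,1) p2@ESC p3@ESC p4@ESC -> at (5,1): 1 [p1], cum=5
Step 7: p0@ESC p1@ESC p2@ESC p3@ESC p4@ESC -> at (5,1): 0 [-], cum=5
Total visits = 5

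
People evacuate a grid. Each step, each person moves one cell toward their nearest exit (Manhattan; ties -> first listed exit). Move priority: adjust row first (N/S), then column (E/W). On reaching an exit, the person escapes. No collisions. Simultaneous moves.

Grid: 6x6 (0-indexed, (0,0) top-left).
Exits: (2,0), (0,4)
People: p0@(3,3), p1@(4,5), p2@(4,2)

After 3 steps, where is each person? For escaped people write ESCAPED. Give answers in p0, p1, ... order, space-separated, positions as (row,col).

Step 1: p0:(3,3)->(2,3) | p1:(4,5)->(3,5) | p2:(4,2)->(3,2)
Step 2: p0:(2,3)->(2,2) | p1:(3,5)->(2,5) | p2:(3,2)->(2,2)
Step 3: p0:(2,2)->(2,1) | p1:(2,5)->(1,5) | p2:(2,2)->(2,1)

(2,1) (1,5) (2,1)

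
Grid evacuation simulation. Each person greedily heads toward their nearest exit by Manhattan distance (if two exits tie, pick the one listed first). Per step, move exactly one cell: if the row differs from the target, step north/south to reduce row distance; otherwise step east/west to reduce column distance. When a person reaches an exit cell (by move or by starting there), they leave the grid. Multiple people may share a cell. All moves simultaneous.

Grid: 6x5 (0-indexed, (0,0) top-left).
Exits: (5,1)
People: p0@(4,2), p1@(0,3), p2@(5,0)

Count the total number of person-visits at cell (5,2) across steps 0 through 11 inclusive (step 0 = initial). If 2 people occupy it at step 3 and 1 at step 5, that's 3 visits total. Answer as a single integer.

Step 0: p0@(4,2) p1@(0,3) p2@(5,0) -> at (5,2): 0 [-], cum=0
Step 1: p0@(5,2) p1@(1,3) p2@ESC -> at (5,2): 1 [p0], cum=1
Step 2: p0@ESC p1@(2,3) p2@ESC -> at (5,2): 0 [-], cum=1
Step 3: p0@ESC p1@(3,3) p2@ESC -> at (5,2): 0 [-], cum=1
Step 4: p0@ESC p1@(4,3) p2@ESC -> at (5,2): 0 [-], cum=1
Step 5: p0@ESC p1@(5,3) p2@ESC -> at (5,2): 0 [-], cum=1
Step 6: p0@ESC p1@(5,2) p2@ESC -> at (5,2): 1 [p1], cum=2
Step 7: p0@ESC p1@ESC p2@ESC -> at (5,2): 0 [-], cum=2
Total visits = 2

Answer: 2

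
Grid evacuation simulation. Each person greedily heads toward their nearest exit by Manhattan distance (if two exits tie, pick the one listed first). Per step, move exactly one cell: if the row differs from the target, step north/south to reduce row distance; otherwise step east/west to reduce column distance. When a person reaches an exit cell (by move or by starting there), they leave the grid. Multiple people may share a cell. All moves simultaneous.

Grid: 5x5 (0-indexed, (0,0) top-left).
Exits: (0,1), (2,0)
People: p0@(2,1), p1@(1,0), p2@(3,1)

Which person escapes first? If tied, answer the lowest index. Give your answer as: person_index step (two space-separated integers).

Answer: 0 1

Derivation:
Step 1: p0:(2,1)->(2,0)->EXIT | p1:(1,0)->(2,0)->EXIT | p2:(3,1)->(2,1)
Step 2: p0:escaped | p1:escaped | p2:(2,1)->(2,0)->EXIT
Exit steps: [1, 1, 2]
First to escape: p0 at step 1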